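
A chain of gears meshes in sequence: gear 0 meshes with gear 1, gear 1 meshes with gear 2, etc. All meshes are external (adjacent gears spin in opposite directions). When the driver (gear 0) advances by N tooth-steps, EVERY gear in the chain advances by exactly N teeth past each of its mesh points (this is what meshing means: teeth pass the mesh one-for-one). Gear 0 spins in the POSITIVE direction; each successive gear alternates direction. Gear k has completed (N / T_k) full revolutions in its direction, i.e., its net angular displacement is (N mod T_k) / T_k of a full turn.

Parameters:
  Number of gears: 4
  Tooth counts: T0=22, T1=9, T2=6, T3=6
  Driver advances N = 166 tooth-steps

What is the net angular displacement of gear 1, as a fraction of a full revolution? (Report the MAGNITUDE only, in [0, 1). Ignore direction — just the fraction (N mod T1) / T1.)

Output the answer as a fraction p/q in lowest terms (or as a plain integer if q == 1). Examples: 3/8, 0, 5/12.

Chain of 4 gears, tooth counts: [22, 9, 6, 6]
  gear 0: T0=22, direction=positive, advance = 166 mod 22 = 12 teeth = 12/22 turn
  gear 1: T1=9, direction=negative, advance = 166 mod 9 = 4 teeth = 4/9 turn
  gear 2: T2=6, direction=positive, advance = 166 mod 6 = 4 teeth = 4/6 turn
  gear 3: T3=6, direction=negative, advance = 166 mod 6 = 4 teeth = 4/6 turn
Gear 1: 166 mod 9 = 4
Fraction = 4 / 9 = 4/9 (gcd(4,9)=1) = 4/9

Answer: 4/9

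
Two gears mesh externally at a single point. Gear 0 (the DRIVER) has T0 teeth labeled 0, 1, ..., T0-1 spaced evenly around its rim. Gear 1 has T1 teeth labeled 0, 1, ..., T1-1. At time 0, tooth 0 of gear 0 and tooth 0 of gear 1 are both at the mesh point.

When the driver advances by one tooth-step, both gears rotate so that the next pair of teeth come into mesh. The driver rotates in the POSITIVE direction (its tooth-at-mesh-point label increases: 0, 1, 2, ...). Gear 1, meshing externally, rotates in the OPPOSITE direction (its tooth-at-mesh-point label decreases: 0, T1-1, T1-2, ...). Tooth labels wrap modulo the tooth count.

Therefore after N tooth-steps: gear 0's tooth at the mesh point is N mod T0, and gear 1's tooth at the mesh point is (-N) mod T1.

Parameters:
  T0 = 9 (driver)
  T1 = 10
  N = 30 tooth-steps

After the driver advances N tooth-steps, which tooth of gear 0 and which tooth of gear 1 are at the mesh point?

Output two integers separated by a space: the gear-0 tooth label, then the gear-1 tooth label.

Gear 0 (driver, T0=9): tooth at mesh = N mod T0
  30 = 3 * 9 + 3, so 30 mod 9 = 3
  gear 0 tooth = 3
Gear 1 (driven, T1=10): tooth at mesh = (-N) mod T1
  30 = 3 * 10 + 0, so 30 mod 10 = 0
  (-30) mod 10 = 0
Mesh after 30 steps: gear-0 tooth 3 meets gear-1 tooth 0

Answer: 3 0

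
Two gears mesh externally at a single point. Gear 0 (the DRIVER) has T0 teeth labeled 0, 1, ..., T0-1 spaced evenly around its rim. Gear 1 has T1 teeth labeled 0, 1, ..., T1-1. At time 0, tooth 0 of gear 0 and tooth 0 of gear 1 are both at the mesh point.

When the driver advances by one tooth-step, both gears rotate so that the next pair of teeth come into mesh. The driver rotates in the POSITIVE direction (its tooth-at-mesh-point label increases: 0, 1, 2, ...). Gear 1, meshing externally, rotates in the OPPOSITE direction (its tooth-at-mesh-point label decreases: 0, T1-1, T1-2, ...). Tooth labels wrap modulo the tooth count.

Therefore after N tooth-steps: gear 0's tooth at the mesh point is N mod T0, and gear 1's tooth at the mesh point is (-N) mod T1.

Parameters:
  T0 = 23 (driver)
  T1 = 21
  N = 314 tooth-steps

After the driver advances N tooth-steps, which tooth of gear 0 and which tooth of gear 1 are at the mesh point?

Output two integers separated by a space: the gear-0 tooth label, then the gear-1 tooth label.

Answer: 15 1

Derivation:
Gear 0 (driver, T0=23): tooth at mesh = N mod T0
  314 = 13 * 23 + 15, so 314 mod 23 = 15
  gear 0 tooth = 15
Gear 1 (driven, T1=21): tooth at mesh = (-N) mod T1
  314 = 14 * 21 + 20, so 314 mod 21 = 20
  (-314) mod 21 = (-20) mod 21 = 21 - 20 = 1
Mesh after 314 steps: gear-0 tooth 15 meets gear-1 tooth 1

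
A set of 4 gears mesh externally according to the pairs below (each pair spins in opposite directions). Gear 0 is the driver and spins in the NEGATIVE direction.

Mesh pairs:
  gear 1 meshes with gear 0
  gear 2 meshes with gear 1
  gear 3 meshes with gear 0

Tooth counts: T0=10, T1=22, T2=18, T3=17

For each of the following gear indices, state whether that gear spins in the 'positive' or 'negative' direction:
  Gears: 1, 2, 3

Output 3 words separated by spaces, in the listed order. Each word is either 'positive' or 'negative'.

Gear 0 (driver): negative (depth 0)
  gear 1: meshes with gear 0 -> depth 1 -> positive (opposite of gear 0)
  gear 2: meshes with gear 1 -> depth 2 -> negative (opposite of gear 1)
  gear 3: meshes with gear 0 -> depth 1 -> positive (opposite of gear 0)
Queried indices 1, 2, 3 -> positive, negative, positive

Answer: positive negative positive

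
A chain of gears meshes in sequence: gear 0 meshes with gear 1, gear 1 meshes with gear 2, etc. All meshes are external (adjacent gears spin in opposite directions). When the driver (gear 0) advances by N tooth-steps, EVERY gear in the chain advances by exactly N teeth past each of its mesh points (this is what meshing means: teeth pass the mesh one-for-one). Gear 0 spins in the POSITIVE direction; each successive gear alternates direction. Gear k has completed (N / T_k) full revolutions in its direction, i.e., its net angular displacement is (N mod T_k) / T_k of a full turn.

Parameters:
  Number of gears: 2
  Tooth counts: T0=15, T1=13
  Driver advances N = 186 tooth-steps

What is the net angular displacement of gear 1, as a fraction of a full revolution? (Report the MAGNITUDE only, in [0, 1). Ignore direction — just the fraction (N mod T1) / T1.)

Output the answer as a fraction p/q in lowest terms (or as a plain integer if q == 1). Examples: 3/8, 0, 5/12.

Answer: 4/13

Derivation:
Chain of 2 gears, tooth counts: [15, 13]
  gear 0: T0=15, direction=positive, advance = 186 mod 15 = 6 teeth = 6/15 turn
  gear 1: T1=13, direction=negative, advance = 186 mod 13 = 4 teeth = 4/13 turn
Gear 1: 186 mod 13 = 4
Fraction = 4 / 13 = 4/13 (gcd(4,13)=1) = 4/13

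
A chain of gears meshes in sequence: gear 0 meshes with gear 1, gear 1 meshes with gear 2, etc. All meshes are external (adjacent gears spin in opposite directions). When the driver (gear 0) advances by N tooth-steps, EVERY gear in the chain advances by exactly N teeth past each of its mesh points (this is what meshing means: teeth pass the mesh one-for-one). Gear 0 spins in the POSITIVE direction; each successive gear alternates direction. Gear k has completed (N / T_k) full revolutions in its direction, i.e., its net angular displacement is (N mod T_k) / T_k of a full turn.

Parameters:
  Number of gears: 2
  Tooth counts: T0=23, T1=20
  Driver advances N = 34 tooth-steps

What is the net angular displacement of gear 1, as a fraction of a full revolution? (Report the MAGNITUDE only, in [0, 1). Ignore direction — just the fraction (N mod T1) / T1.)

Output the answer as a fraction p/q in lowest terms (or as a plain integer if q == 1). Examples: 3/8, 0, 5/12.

Answer: 7/10

Derivation:
Chain of 2 gears, tooth counts: [23, 20]
  gear 0: T0=23, direction=positive, advance = 34 mod 23 = 11 teeth = 11/23 turn
  gear 1: T1=20, direction=negative, advance = 34 mod 20 = 14 teeth = 14/20 turn
Gear 1: 34 mod 20 = 14
Fraction = 14 / 20 = 7/10 (gcd(14,20)=2) = 7/10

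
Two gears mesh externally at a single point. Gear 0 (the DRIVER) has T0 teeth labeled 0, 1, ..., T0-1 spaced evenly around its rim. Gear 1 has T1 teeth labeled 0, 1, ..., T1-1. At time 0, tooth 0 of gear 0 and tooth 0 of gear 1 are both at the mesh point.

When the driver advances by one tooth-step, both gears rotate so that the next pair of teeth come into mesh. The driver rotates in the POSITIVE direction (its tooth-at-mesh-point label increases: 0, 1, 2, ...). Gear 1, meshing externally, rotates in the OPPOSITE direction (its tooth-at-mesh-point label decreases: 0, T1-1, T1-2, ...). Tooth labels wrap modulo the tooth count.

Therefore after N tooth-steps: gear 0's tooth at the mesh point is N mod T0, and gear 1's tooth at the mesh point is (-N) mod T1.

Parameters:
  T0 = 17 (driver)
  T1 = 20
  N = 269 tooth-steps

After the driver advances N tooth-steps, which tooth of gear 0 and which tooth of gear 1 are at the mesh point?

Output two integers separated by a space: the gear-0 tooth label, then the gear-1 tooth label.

Gear 0 (driver, T0=17): tooth at mesh = N mod T0
  269 = 15 * 17 + 14, so 269 mod 17 = 14
  gear 0 tooth = 14
Gear 1 (driven, T1=20): tooth at mesh = (-N) mod T1
  269 = 13 * 20 + 9, so 269 mod 20 = 9
  (-269) mod 20 = (-9) mod 20 = 20 - 9 = 11
Mesh after 269 steps: gear-0 tooth 14 meets gear-1 tooth 11

Answer: 14 11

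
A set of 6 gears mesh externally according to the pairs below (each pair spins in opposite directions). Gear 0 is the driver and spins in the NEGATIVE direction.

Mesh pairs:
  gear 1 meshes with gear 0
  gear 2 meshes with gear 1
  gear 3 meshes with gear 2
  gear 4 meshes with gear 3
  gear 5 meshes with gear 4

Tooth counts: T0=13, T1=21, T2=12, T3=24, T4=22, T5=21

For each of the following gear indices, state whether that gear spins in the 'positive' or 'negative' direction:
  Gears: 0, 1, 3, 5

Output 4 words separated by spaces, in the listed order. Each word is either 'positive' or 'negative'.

Answer: negative positive positive positive

Derivation:
Gear 0 (driver): negative (depth 0)
  gear 1: meshes with gear 0 -> depth 1 -> positive (opposite of gear 0)
  gear 2: meshes with gear 1 -> depth 2 -> negative (opposite of gear 1)
  gear 3: meshes with gear 2 -> depth 3 -> positive (opposite of gear 2)
  gear 4: meshes with gear 3 -> depth 4 -> negative (opposite of gear 3)
  gear 5: meshes with gear 4 -> depth 5 -> positive (opposite of gear 4)
Queried indices 0, 1, 3, 5 -> negative, positive, positive, positive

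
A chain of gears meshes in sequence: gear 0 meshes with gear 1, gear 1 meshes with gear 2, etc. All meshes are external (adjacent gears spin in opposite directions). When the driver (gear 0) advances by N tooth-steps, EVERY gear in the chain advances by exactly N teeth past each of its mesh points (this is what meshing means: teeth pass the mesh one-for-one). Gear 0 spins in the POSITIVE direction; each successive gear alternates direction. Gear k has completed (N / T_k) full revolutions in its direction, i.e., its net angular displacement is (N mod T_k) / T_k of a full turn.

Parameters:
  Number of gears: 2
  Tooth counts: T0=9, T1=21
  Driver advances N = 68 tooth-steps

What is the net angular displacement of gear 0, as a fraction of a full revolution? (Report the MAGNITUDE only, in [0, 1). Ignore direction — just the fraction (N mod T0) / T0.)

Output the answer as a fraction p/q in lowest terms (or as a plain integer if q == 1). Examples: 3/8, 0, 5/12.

Chain of 2 gears, tooth counts: [9, 21]
  gear 0: T0=9, direction=positive, advance = 68 mod 9 = 5 teeth = 5/9 turn
  gear 1: T1=21, direction=negative, advance = 68 mod 21 = 5 teeth = 5/21 turn
Gear 0: 68 mod 9 = 5
Fraction = 5 / 9 = 5/9 (gcd(5,9)=1) = 5/9

Answer: 5/9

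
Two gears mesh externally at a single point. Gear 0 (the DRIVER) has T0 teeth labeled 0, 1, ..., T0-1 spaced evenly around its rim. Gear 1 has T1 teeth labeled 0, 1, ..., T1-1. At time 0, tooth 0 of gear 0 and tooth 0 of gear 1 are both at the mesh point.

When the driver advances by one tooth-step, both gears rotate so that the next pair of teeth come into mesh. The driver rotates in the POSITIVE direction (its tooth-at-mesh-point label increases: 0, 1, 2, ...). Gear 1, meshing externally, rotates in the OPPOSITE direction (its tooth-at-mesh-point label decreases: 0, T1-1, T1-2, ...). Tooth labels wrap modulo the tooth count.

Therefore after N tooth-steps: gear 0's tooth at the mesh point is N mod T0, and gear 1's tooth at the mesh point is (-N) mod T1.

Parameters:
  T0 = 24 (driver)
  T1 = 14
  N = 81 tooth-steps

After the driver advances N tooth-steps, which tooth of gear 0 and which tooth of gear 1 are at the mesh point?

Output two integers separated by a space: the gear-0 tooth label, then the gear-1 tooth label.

Answer: 9 3

Derivation:
Gear 0 (driver, T0=24): tooth at mesh = N mod T0
  81 = 3 * 24 + 9, so 81 mod 24 = 9
  gear 0 tooth = 9
Gear 1 (driven, T1=14): tooth at mesh = (-N) mod T1
  81 = 5 * 14 + 11, so 81 mod 14 = 11
  (-81) mod 14 = (-11) mod 14 = 14 - 11 = 3
Mesh after 81 steps: gear-0 tooth 9 meets gear-1 tooth 3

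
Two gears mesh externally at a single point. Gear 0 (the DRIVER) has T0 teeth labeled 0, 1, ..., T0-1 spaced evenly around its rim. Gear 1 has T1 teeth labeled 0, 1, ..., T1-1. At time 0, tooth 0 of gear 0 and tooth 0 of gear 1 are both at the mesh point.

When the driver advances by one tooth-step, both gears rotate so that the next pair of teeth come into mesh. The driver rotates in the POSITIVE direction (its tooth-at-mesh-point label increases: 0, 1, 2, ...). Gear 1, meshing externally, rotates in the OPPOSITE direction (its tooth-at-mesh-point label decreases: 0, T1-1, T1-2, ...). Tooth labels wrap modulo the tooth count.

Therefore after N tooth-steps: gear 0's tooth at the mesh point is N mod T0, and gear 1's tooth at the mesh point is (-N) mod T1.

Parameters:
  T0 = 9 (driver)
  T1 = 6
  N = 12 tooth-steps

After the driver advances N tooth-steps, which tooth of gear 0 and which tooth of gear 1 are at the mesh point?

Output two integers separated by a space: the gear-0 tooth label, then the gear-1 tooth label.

Answer: 3 0

Derivation:
Gear 0 (driver, T0=9): tooth at mesh = N mod T0
  12 = 1 * 9 + 3, so 12 mod 9 = 3
  gear 0 tooth = 3
Gear 1 (driven, T1=6): tooth at mesh = (-N) mod T1
  12 = 2 * 6 + 0, so 12 mod 6 = 0
  (-12) mod 6 = 0
Mesh after 12 steps: gear-0 tooth 3 meets gear-1 tooth 0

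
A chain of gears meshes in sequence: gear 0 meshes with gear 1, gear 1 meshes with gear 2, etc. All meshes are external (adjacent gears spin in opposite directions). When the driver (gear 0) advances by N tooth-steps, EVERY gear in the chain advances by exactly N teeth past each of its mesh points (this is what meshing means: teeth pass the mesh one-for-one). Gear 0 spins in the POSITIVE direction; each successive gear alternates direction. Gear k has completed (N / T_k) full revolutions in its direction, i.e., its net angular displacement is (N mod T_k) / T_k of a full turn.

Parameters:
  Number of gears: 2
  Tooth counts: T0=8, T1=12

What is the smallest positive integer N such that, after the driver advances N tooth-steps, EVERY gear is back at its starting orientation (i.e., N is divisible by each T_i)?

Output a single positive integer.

Gear k returns to start when N is a multiple of T_k.
All gears at start simultaneously when N is a common multiple of [8, 12]; the smallest such N is lcm(8, 12).
Start: lcm = T0 = 8
Fold in T1=12: gcd(8, 12) = 4; lcm(8, 12) = 8 * 12 / 4 = 96 / 4 = 24
Full cycle length = 24

Answer: 24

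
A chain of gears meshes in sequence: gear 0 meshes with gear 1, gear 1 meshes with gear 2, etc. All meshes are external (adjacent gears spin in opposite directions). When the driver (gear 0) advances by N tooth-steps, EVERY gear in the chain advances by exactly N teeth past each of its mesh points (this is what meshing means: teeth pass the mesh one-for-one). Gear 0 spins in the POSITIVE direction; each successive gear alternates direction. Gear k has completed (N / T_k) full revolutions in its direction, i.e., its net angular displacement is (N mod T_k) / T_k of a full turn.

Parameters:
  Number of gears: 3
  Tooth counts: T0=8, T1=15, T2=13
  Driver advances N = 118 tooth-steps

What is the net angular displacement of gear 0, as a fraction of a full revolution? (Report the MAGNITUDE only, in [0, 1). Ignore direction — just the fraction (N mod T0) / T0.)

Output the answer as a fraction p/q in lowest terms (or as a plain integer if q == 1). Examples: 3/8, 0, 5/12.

Answer: 3/4

Derivation:
Chain of 3 gears, tooth counts: [8, 15, 13]
  gear 0: T0=8, direction=positive, advance = 118 mod 8 = 6 teeth = 6/8 turn
  gear 1: T1=15, direction=negative, advance = 118 mod 15 = 13 teeth = 13/15 turn
  gear 2: T2=13, direction=positive, advance = 118 mod 13 = 1 teeth = 1/13 turn
Gear 0: 118 mod 8 = 6
Fraction = 6 / 8 = 3/4 (gcd(6,8)=2) = 3/4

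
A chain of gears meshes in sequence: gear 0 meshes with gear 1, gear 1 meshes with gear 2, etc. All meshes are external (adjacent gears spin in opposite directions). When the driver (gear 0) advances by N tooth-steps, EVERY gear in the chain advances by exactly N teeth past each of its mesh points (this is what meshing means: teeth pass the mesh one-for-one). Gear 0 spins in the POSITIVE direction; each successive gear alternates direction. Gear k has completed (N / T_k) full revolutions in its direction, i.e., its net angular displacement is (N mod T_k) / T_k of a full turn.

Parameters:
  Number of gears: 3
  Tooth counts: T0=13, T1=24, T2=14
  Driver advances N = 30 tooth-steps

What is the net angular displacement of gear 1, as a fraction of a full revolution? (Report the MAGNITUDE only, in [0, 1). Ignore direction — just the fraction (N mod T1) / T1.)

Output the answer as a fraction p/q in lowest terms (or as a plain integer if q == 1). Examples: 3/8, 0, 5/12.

Chain of 3 gears, tooth counts: [13, 24, 14]
  gear 0: T0=13, direction=positive, advance = 30 mod 13 = 4 teeth = 4/13 turn
  gear 1: T1=24, direction=negative, advance = 30 mod 24 = 6 teeth = 6/24 turn
  gear 2: T2=14, direction=positive, advance = 30 mod 14 = 2 teeth = 2/14 turn
Gear 1: 30 mod 24 = 6
Fraction = 6 / 24 = 1/4 (gcd(6,24)=6) = 1/4

Answer: 1/4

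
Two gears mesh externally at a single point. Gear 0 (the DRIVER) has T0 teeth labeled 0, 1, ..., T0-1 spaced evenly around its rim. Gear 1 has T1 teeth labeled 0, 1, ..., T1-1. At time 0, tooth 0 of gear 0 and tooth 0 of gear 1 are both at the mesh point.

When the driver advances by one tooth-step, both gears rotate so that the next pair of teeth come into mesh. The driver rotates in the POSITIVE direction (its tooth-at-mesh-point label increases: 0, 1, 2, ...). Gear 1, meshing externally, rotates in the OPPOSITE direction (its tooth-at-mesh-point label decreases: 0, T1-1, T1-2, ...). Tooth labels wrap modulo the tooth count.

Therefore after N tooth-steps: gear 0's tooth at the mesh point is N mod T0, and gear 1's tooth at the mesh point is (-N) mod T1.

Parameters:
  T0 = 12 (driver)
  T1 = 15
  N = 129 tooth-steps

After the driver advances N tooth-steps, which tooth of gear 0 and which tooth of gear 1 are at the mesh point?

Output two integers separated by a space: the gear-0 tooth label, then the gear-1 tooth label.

Answer: 9 6

Derivation:
Gear 0 (driver, T0=12): tooth at mesh = N mod T0
  129 = 10 * 12 + 9, so 129 mod 12 = 9
  gear 0 tooth = 9
Gear 1 (driven, T1=15): tooth at mesh = (-N) mod T1
  129 = 8 * 15 + 9, so 129 mod 15 = 9
  (-129) mod 15 = (-9) mod 15 = 15 - 9 = 6
Mesh after 129 steps: gear-0 tooth 9 meets gear-1 tooth 6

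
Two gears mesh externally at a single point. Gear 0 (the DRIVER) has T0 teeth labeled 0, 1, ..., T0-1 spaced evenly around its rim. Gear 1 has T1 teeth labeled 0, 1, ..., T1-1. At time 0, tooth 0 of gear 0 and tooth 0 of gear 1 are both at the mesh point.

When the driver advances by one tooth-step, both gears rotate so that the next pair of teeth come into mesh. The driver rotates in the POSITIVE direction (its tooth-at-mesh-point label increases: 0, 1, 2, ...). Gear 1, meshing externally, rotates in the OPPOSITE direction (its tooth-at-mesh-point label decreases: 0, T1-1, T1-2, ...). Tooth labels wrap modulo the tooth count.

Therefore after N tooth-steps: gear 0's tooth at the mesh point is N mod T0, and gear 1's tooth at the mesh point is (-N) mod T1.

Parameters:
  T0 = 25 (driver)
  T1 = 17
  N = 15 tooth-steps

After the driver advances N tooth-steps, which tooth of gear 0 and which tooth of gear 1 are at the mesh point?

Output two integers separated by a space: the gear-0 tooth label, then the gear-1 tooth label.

Gear 0 (driver, T0=25): tooth at mesh = N mod T0
  15 = 0 * 25 + 15, so 15 mod 25 = 15
  gear 0 tooth = 15
Gear 1 (driven, T1=17): tooth at mesh = (-N) mod T1
  15 = 0 * 17 + 15, so 15 mod 17 = 15
  (-15) mod 17 = (-15) mod 17 = 17 - 15 = 2
Mesh after 15 steps: gear-0 tooth 15 meets gear-1 tooth 2

Answer: 15 2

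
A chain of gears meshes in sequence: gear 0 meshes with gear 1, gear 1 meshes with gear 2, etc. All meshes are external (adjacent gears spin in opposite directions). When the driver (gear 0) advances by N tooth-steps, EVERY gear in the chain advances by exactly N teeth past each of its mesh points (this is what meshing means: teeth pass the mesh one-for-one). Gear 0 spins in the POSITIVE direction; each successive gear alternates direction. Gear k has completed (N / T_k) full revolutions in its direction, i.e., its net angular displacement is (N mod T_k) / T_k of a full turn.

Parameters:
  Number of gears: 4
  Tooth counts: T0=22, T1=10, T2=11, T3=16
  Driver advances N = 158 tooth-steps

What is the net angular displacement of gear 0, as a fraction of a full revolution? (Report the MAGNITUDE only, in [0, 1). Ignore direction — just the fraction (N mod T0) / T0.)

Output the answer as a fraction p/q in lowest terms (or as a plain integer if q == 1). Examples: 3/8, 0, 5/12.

Chain of 4 gears, tooth counts: [22, 10, 11, 16]
  gear 0: T0=22, direction=positive, advance = 158 mod 22 = 4 teeth = 4/22 turn
  gear 1: T1=10, direction=negative, advance = 158 mod 10 = 8 teeth = 8/10 turn
  gear 2: T2=11, direction=positive, advance = 158 mod 11 = 4 teeth = 4/11 turn
  gear 3: T3=16, direction=negative, advance = 158 mod 16 = 14 teeth = 14/16 turn
Gear 0: 158 mod 22 = 4
Fraction = 4 / 22 = 2/11 (gcd(4,22)=2) = 2/11

Answer: 2/11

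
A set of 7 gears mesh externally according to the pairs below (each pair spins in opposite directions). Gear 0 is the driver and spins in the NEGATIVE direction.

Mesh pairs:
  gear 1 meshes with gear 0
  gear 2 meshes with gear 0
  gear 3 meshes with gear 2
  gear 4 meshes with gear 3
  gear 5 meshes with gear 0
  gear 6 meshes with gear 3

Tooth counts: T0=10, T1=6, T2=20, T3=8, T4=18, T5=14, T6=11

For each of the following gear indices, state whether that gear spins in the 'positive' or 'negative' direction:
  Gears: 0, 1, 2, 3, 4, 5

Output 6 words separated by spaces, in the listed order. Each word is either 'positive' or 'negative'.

Gear 0 (driver): negative (depth 0)
  gear 1: meshes with gear 0 -> depth 1 -> positive (opposite of gear 0)
  gear 2: meshes with gear 0 -> depth 1 -> positive (opposite of gear 0)
  gear 3: meshes with gear 2 -> depth 2 -> negative (opposite of gear 2)
  gear 4: meshes with gear 3 -> depth 3 -> positive (opposite of gear 3)
  gear 5: meshes with gear 0 -> depth 1 -> positive (opposite of gear 0)
  gear 6: meshes with gear 3 -> depth 3 -> positive (opposite of gear 3)
Queried indices 0, 1, 2, 3, 4, 5 -> negative, positive, positive, negative, positive, positive

Answer: negative positive positive negative positive positive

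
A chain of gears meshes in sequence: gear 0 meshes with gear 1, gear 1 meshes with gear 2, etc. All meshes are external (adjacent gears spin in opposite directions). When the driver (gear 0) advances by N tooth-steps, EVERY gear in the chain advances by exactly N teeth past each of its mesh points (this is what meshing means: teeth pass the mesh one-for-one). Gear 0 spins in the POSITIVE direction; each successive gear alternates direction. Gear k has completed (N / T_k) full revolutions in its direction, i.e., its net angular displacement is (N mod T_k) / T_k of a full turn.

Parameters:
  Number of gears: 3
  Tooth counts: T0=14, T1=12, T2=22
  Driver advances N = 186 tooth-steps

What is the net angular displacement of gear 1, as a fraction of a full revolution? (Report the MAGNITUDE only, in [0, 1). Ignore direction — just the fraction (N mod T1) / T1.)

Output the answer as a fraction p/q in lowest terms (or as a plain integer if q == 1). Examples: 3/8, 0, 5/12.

Answer: 1/2

Derivation:
Chain of 3 gears, tooth counts: [14, 12, 22]
  gear 0: T0=14, direction=positive, advance = 186 mod 14 = 4 teeth = 4/14 turn
  gear 1: T1=12, direction=negative, advance = 186 mod 12 = 6 teeth = 6/12 turn
  gear 2: T2=22, direction=positive, advance = 186 mod 22 = 10 teeth = 10/22 turn
Gear 1: 186 mod 12 = 6
Fraction = 6 / 12 = 1/2 (gcd(6,12)=6) = 1/2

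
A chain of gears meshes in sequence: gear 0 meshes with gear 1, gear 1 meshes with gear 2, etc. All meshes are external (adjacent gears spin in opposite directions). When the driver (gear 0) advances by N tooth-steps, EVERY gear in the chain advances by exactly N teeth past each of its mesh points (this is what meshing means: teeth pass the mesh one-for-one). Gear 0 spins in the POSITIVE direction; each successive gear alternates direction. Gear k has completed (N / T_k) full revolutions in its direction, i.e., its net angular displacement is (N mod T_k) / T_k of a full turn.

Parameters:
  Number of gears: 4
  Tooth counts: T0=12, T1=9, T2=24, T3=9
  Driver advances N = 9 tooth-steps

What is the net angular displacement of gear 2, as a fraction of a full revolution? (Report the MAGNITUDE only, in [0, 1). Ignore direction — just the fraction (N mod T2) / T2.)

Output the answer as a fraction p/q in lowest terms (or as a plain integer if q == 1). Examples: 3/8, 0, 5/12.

Chain of 4 gears, tooth counts: [12, 9, 24, 9]
  gear 0: T0=12, direction=positive, advance = 9 mod 12 = 9 teeth = 9/12 turn
  gear 1: T1=9, direction=negative, advance = 9 mod 9 = 0 teeth = 0/9 turn
  gear 2: T2=24, direction=positive, advance = 9 mod 24 = 9 teeth = 9/24 turn
  gear 3: T3=9, direction=negative, advance = 9 mod 9 = 0 teeth = 0/9 turn
Gear 2: 9 mod 24 = 9
Fraction = 9 / 24 = 3/8 (gcd(9,24)=3) = 3/8

Answer: 3/8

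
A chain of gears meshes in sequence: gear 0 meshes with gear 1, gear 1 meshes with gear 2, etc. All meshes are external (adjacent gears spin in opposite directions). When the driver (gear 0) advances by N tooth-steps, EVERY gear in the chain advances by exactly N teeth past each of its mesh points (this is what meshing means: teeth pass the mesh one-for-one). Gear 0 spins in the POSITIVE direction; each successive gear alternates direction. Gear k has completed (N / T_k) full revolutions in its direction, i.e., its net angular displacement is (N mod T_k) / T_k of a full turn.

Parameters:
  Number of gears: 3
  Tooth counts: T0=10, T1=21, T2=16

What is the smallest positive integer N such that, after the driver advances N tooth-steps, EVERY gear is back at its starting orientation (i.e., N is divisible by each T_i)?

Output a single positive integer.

Answer: 1680

Derivation:
Gear k returns to start when N is a multiple of T_k.
All gears at start simultaneously when N is a common multiple of [10, 21, 16]; the smallest such N is lcm(10, 21, 16).
Start: lcm = T0 = 10
Fold in T1=21: gcd(10, 21) = 1; lcm(10, 21) = 10 * 21 / 1 = 210 / 1 = 210
Fold in T2=16: gcd(210, 16) = 2; lcm(210, 16) = 210 * 16 / 2 = 3360 / 2 = 1680
Full cycle length = 1680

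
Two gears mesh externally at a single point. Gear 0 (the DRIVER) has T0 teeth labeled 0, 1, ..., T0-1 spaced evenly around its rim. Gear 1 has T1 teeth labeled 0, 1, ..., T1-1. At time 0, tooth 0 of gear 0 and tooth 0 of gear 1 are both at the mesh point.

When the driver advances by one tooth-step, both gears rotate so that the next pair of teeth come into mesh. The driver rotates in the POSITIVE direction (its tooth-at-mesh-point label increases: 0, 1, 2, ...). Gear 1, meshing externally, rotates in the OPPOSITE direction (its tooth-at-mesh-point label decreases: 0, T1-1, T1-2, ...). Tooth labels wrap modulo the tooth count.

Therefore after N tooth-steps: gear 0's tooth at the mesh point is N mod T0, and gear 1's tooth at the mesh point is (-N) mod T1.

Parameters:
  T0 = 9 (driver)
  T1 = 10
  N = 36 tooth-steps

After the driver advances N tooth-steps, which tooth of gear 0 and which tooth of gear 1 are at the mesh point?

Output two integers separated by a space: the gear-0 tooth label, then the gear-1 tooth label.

Gear 0 (driver, T0=9): tooth at mesh = N mod T0
  36 = 4 * 9 + 0, so 36 mod 9 = 0
  gear 0 tooth = 0
Gear 1 (driven, T1=10): tooth at mesh = (-N) mod T1
  36 = 3 * 10 + 6, so 36 mod 10 = 6
  (-36) mod 10 = (-6) mod 10 = 10 - 6 = 4
Mesh after 36 steps: gear-0 tooth 0 meets gear-1 tooth 4

Answer: 0 4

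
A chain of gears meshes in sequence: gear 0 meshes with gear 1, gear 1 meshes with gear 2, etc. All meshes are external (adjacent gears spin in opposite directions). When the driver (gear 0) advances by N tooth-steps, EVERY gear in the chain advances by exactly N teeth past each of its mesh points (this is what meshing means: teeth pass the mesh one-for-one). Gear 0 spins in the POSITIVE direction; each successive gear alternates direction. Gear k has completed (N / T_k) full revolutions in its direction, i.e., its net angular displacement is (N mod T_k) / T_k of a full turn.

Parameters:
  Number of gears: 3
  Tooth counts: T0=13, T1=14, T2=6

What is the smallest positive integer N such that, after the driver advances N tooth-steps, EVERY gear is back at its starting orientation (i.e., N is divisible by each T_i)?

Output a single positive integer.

Answer: 546

Derivation:
Gear k returns to start when N is a multiple of T_k.
All gears at start simultaneously when N is a common multiple of [13, 14, 6]; the smallest such N is lcm(13, 14, 6).
Start: lcm = T0 = 13
Fold in T1=14: gcd(13, 14) = 1; lcm(13, 14) = 13 * 14 / 1 = 182 / 1 = 182
Fold in T2=6: gcd(182, 6) = 2; lcm(182, 6) = 182 * 6 / 2 = 1092 / 2 = 546
Full cycle length = 546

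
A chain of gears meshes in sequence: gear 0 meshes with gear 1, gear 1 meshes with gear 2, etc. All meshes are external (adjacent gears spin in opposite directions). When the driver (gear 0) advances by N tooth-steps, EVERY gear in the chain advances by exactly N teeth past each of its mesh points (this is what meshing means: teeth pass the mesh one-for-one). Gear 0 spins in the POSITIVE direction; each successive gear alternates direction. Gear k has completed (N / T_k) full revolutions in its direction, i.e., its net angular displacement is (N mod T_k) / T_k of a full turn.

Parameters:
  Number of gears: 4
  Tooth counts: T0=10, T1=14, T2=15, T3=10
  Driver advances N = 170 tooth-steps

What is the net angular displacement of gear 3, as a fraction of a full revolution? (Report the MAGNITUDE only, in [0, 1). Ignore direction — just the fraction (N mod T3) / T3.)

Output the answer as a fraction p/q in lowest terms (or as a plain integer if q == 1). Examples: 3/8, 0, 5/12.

Chain of 4 gears, tooth counts: [10, 14, 15, 10]
  gear 0: T0=10, direction=positive, advance = 170 mod 10 = 0 teeth = 0/10 turn
  gear 1: T1=14, direction=negative, advance = 170 mod 14 = 2 teeth = 2/14 turn
  gear 2: T2=15, direction=positive, advance = 170 mod 15 = 5 teeth = 5/15 turn
  gear 3: T3=10, direction=negative, advance = 170 mod 10 = 0 teeth = 0/10 turn
Gear 3: 170 mod 10 = 0
Fraction = 0 / 10 = 0/1 (gcd(0,10)=10) = 0

Answer: 0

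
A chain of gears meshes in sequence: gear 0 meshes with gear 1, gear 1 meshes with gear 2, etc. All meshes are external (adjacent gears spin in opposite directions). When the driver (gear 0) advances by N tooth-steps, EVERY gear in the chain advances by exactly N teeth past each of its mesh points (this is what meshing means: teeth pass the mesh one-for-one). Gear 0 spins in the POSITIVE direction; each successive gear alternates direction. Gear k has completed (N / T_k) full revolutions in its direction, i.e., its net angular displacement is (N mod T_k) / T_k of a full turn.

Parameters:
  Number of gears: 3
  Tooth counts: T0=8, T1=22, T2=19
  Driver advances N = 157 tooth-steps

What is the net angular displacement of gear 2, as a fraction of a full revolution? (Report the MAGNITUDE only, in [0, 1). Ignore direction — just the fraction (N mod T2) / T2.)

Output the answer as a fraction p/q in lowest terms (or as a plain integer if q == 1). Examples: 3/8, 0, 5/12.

Chain of 3 gears, tooth counts: [8, 22, 19]
  gear 0: T0=8, direction=positive, advance = 157 mod 8 = 5 teeth = 5/8 turn
  gear 1: T1=22, direction=negative, advance = 157 mod 22 = 3 teeth = 3/22 turn
  gear 2: T2=19, direction=positive, advance = 157 mod 19 = 5 teeth = 5/19 turn
Gear 2: 157 mod 19 = 5
Fraction = 5 / 19 = 5/19 (gcd(5,19)=1) = 5/19

Answer: 5/19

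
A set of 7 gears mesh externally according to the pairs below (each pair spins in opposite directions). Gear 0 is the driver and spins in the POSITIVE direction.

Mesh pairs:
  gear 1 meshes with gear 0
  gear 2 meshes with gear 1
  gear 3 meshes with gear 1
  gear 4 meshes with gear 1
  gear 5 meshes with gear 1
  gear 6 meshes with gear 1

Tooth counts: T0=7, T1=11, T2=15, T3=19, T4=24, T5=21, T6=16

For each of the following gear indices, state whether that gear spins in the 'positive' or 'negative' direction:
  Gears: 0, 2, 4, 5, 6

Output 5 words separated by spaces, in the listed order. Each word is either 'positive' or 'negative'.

Gear 0 (driver): positive (depth 0)
  gear 1: meshes with gear 0 -> depth 1 -> negative (opposite of gear 0)
  gear 2: meshes with gear 1 -> depth 2 -> positive (opposite of gear 1)
  gear 3: meshes with gear 1 -> depth 2 -> positive (opposite of gear 1)
  gear 4: meshes with gear 1 -> depth 2 -> positive (opposite of gear 1)
  gear 5: meshes with gear 1 -> depth 2 -> positive (opposite of gear 1)
  gear 6: meshes with gear 1 -> depth 2 -> positive (opposite of gear 1)
Queried indices 0, 2, 4, 5, 6 -> positive, positive, positive, positive, positive

Answer: positive positive positive positive positive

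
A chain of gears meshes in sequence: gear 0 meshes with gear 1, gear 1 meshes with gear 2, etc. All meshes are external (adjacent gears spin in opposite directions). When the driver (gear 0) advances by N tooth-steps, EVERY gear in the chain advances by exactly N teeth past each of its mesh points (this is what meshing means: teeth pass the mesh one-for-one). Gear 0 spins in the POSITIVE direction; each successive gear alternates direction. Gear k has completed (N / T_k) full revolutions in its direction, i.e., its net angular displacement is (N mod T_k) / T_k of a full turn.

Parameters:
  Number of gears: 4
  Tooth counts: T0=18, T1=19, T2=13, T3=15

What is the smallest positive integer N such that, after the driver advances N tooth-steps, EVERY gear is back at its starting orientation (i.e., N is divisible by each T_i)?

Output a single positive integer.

Gear k returns to start when N is a multiple of T_k.
All gears at start simultaneously when N is a common multiple of [18, 19, 13, 15]; the smallest such N is lcm(18, 19, 13, 15).
Start: lcm = T0 = 18
Fold in T1=19: gcd(18, 19) = 1; lcm(18, 19) = 18 * 19 / 1 = 342 / 1 = 342
Fold in T2=13: gcd(342, 13) = 1; lcm(342, 13) = 342 * 13 / 1 = 4446 / 1 = 4446
Fold in T3=15: gcd(4446, 15) = 3; lcm(4446, 15) = 4446 * 15 / 3 = 66690 / 3 = 22230
Full cycle length = 22230

Answer: 22230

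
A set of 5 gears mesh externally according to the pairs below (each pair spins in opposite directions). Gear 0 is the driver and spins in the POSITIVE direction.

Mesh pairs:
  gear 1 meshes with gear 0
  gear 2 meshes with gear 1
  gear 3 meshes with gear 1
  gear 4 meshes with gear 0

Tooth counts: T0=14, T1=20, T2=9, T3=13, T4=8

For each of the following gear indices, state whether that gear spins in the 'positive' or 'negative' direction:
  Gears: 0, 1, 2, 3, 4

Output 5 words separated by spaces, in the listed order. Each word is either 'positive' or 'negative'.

Answer: positive negative positive positive negative

Derivation:
Gear 0 (driver): positive (depth 0)
  gear 1: meshes with gear 0 -> depth 1 -> negative (opposite of gear 0)
  gear 2: meshes with gear 1 -> depth 2 -> positive (opposite of gear 1)
  gear 3: meshes with gear 1 -> depth 2 -> positive (opposite of gear 1)
  gear 4: meshes with gear 0 -> depth 1 -> negative (opposite of gear 0)
Queried indices 0, 1, 2, 3, 4 -> positive, negative, positive, positive, negative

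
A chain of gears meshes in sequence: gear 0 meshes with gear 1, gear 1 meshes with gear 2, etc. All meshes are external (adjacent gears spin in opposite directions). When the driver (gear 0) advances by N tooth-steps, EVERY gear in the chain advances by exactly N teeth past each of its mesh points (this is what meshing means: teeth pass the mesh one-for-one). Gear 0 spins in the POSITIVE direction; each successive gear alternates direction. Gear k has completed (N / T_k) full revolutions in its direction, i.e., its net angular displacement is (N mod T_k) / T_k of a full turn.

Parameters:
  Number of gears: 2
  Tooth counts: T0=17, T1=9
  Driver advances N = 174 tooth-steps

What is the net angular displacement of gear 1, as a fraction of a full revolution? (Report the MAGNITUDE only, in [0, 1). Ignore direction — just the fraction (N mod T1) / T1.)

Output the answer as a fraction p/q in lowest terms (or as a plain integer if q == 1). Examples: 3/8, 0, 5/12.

Chain of 2 gears, tooth counts: [17, 9]
  gear 0: T0=17, direction=positive, advance = 174 mod 17 = 4 teeth = 4/17 turn
  gear 1: T1=9, direction=negative, advance = 174 mod 9 = 3 teeth = 3/9 turn
Gear 1: 174 mod 9 = 3
Fraction = 3 / 9 = 1/3 (gcd(3,9)=3) = 1/3

Answer: 1/3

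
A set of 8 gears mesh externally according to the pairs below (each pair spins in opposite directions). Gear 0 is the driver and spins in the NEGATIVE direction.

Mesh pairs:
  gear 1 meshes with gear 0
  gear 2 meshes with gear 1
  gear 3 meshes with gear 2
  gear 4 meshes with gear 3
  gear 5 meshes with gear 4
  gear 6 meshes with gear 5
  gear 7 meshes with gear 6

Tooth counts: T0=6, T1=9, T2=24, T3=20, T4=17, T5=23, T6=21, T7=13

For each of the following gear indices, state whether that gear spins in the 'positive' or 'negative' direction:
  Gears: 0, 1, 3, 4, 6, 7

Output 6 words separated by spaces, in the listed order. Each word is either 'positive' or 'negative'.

Gear 0 (driver): negative (depth 0)
  gear 1: meshes with gear 0 -> depth 1 -> positive (opposite of gear 0)
  gear 2: meshes with gear 1 -> depth 2 -> negative (opposite of gear 1)
  gear 3: meshes with gear 2 -> depth 3 -> positive (opposite of gear 2)
  gear 4: meshes with gear 3 -> depth 4 -> negative (opposite of gear 3)
  gear 5: meshes with gear 4 -> depth 5 -> positive (opposite of gear 4)
  gear 6: meshes with gear 5 -> depth 6 -> negative (opposite of gear 5)
  gear 7: meshes with gear 6 -> depth 7 -> positive (opposite of gear 6)
Queried indices 0, 1, 3, 4, 6, 7 -> negative, positive, positive, negative, negative, positive

Answer: negative positive positive negative negative positive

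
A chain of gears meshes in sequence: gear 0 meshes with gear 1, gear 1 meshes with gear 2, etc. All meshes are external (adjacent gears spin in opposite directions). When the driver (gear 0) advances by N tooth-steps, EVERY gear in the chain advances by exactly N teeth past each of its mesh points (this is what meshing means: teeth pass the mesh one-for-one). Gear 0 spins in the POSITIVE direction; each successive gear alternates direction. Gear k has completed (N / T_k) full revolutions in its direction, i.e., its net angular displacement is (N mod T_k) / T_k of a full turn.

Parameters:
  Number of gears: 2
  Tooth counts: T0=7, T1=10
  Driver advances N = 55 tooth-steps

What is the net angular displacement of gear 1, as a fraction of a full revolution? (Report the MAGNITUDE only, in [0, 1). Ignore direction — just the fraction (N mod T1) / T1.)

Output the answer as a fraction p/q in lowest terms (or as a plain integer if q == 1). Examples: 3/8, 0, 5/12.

Answer: 1/2

Derivation:
Chain of 2 gears, tooth counts: [7, 10]
  gear 0: T0=7, direction=positive, advance = 55 mod 7 = 6 teeth = 6/7 turn
  gear 1: T1=10, direction=negative, advance = 55 mod 10 = 5 teeth = 5/10 turn
Gear 1: 55 mod 10 = 5
Fraction = 5 / 10 = 1/2 (gcd(5,10)=5) = 1/2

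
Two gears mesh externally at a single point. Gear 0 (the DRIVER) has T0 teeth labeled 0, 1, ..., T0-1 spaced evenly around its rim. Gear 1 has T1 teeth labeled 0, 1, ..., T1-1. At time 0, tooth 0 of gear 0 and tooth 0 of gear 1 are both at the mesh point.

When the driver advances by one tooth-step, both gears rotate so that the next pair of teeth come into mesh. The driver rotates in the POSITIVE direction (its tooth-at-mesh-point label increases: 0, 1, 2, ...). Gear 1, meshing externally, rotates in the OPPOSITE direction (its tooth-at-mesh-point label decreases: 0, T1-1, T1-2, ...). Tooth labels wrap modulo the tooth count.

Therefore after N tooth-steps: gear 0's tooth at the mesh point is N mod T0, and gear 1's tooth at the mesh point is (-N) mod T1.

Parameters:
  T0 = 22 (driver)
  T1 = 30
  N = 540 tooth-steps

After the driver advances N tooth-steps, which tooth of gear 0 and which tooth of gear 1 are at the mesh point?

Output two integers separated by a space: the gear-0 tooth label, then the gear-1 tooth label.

Answer: 12 0

Derivation:
Gear 0 (driver, T0=22): tooth at mesh = N mod T0
  540 = 24 * 22 + 12, so 540 mod 22 = 12
  gear 0 tooth = 12
Gear 1 (driven, T1=30): tooth at mesh = (-N) mod T1
  540 = 18 * 30 + 0, so 540 mod 30 = 0
  (-540) mod 30 = 0
Mesh after 540 steps: gear-0 tooth 12 meets gear-1 tooth 0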